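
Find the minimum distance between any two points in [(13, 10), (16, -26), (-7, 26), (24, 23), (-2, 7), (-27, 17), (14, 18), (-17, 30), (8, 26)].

Computing all pairwise distances among 9 points:

d((13, 10), (16, -26)) = 36.1248
d((13, 10), (-7, 26)) = 25.6125
d((13, 10), (24, 23)) = 17.0294
d((13, 10), (-2, 7)) = 15.2971
d((13, 10), (-27, 17)) = 40.6079
d((13, 10), (14, 18)) = 8.0623 <-- minimum
d((13, 10), (-17, 30)) = 36.0555
d((13, 10), (8, 26)) = 16.7631
d((16, -26), (-7, 26)) = 56.8595
d((16, -26), (24, 23)) = 49.6488
d((16, -26), (-2, 7)) = 37.5899
d((16, -26), (-27, 17)) = 60.8112
d((16, -26), (14, 18)) = 44.0454
d((16, -26), (-17, 30)) = 65.0
d((16, -26), (8, 26)) = 52.6118
d((-7, 26), (24, 23)) = 31.1448
d((-7, 26), (-2, 7)) = 19.6469
d((-7, 26), (-27, 17)) = 21.9317
d((-7, 26), (14, 18)) = 22.4722
d((-7, 26), (-17, 30)) = 10.7703
d((-7, 26), (8, 26)) = 15.0
d((24, 23), (-2, 7)) = 30.5287
d((24, 23), (-27, 17)) = 51.3517
d((24, 23), (14, 18)) = 11.1803
d((24, 23), (-17, 30)) = 41.5933
d((24, 23), (8, 26)) = 16.2788
d((-2, 7), (-27, 17)) = 26.9258
d((-2, 7), (14, 18)) = 19.4165
d((-2, 7), (-17, 30)) = 27.4591
d((-2, 7), (8, 26)) = 21.4709
d((-27, 17), (14, 18)) = 41.0122
d((-27, 17), (-17, 30)) = 16.4012
d((-27, 17), (8, 26)) = 36.1386
d((14, 18), (-17, 30)) = 33.2415
d((14, 18), (8, 26)) = 10.0
d((-17, 30), (8, 26)) = 25.318

Closest pair: (13, 10) and (14, 18) with distance 8.0623

The closest pair is (13, 10) and (14, 18) with Euclidean distance 8.0623. For 9 points, brute-force pairwise comparison is shown above. For large n, the divide-and-conquer algorithm (sort by x, recurse on halves, check the dividing strip) achieves O(n log n).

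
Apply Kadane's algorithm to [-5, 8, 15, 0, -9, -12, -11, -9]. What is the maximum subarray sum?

Using Kadane's algorithm on [-5, 8, 15, 0, -9, -12, -11, -9]:

Scanning through the array:
Position 1 (value 8): max_ending_here = 8, max_so_far = 8
Position 2 (value 15): max_ending_here = 23, max_so_far = 23
Position 3 (value 0): max_ending_here = 23, max_so_far = 23
Position 4 (value -9): max_ending_here = 14, max_so_far = 23
Position 5 (value -12): max_ending_here = 2, max_so_far = 23
Position 6 (value -11): max_ending_here = -9, max_so_far = 23
Position 7 (value -9): max_ending_here = -9, max_so_far = 23

Maximum subarray: [8, 15]
Maximum sum: 23

The maximum subarray is [8, 15] with sum 23. This subarray runs from index 1 to index 2.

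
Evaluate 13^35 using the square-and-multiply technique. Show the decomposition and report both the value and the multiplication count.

Computing 13^35 by squaring (build up from 13^1; each line after the first costs one multiplication):

13^1 = 13
13^2 = (13^1)^2 = 13^2 = 169
13^4 = (13^2)^2 = 169^2 = 28561
13^8 = (13^4)^2 = 28561^2 = 815730721
13^16 = (13^8)^2 = 815730721^2 = 665416609183179841
13^17 = 13 * 13^16 = 13 * 665416609183179841 = 8650415919381337933
13^34 = (13^17)^2 = 8650415919381337933^2 = 74829695578286078013428929473144712489
13^35 = 13 * 13^34 = 13 * 74829695578286078013428929473144712489 = 972786042517719014174576083150881262357

Result: 972786042517719014174576083150881262357
Multiplications needed: 7 (7 lines after 13^1)

13^35 = 972786042517719014174576083150881262357. Using exponentiation by squaring, this requires 7 multiplications. The key idea: if the exponent is even, square the half-power; if odd, multiply by the base once.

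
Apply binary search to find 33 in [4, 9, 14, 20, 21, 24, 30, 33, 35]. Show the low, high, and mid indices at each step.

Binary search for 33 in [4, 9, 14, 20, 21, 24, 30, 33, 35]:

lo=0, hi=8, mid=4, arr[mid]=21 -> 21 < 33, search right half
lo=5, hi=8, mid=6, arr[mid]=30 -> 30 < 33, search right half
lo=7, hi=8, mid=7, arr[mid]=33 -> Found target at index 7!

Binary search finds 33 at index 7 after 3 comparisons. The search repeatedly halves the search space by comparing with the middle element.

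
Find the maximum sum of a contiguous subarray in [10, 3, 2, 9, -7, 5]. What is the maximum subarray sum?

Using Kadane's algorithm on [10, 3, 2, 9, -7, 5]:

Scanning through the array:
Position 1 (value 3): max_ending_here = 13, max_so_far = 13
Position 2 (value 2): max_ending_here = 15, max_so_far = 15
Position 3 (value 9): max_ending_here = 24, max_so_far = 24
Position 4 (value -7): max_ending_here = 17, max_so_far = 24
Position 5 (value 5): max_ending_here = 22, max_so_far = 24

Maximum subarray: [10, 3, 2, 9]
Maximum sum: 24

The maximum subarray is [10, 3, 2, 9] with sum 24. This subarray runs from index 0 to index 3.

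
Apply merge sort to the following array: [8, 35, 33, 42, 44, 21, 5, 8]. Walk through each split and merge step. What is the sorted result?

Merge sort trace:

Split: [8, 35, 33, 42, 44, 21, 5, 8] -> [8, 35, 33, 42] and [44, 21, 5, 8]
  Split: [8, 35, 33, 42] -> [8, 35] and [33, 42]
    Split: [8, 35] -> [8] and [35]
    Merge: [8] + [35] -> [8, 35]
    Split: [33, 42] -> [33] and [42]
    Merge: [33] + [42] -> [33, 42]
  Merge: [8, 35] + [33, 42] -> [8, 33, 35, 42]
  Split: [44, 21, 5, 8] -> [44, 21] and [5, 8]
    Split: [44, 21] -> [44] and [21]
    Merge: [44] + [21] -> [21, 44]
    Split: [5, 8] -> [5] and [8]
    Merge: [5] + [8] -> [5, 8]
  Merge: [21, 44] + [5, 8] -> [5, 8, 21, 44]
Merge: [8, 33, 35, 42] + [5, 8, 21, 44] -> [5, 8, 8, 21, 33, 35, 42, 44]

Final sorted array: [5, 8, 8, 21, 33, 35, 42, 44]

The merge sort proceeds by recursively splitting the array and merging sorted halves.
After all merges, the sorted array is [5, 8, 8, 21, 33, 35, 42, 44].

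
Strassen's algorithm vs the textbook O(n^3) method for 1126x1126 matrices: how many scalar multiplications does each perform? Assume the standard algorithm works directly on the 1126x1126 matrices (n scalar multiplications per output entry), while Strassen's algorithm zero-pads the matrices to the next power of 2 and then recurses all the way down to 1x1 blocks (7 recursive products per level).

Matrix multiplication for 1126x1126 matrices:

Strassen's algorithm requires power-of-2 dimensions. Pad 1126x1126 to 2048x2048 (next power of 2).

Standard algorithm: 1126^3 = 1427628376 multiplications
Strassen's algorithm: 7^(log2(2048)) = 7^11 = 1977326743 multiplications
Difference: 1427628376 - 1977326743 = -549698367 (Strassen uses MORE here due to padding overhead — for small or just-over-power-of-2 n, padding can outweigh the per-level savings)

Standard: 1427628376 multiplications (1126^3). Strassen: 1977326743 multiplications (7^11, after padding to 2048x2048). Strassen reduces 8 recursive multiplications to 7 at each level.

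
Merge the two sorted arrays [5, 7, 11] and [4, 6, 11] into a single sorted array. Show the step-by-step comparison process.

Merging process:

Compare 5 vs 4: take 4 from right. Merged: [4]
Compare 5 vs 6: take 5 from left. Merged: [4, 5]
Compare 7 vs 6: take 6 from right. Merged: [4, 5, 6]
Compare 7 vs 11: take 7 from left. Merged: [4, 5, 6, 7]
Compare 11 vs 11: take 11 from left. Merged: [4, 5, 6, 7, 11]
Append remaining from right: [11]. Merged: [4, 5, 6, 7, 11, 11]

Final merged array: [4, 5, 6, 7, 11, 11]
Total comparisons: 5

The merged array is [4, 5, 6, 7, 11, 11], requiring 5 comparisons. The merge step runs in O(n) time where n is the total number of elements.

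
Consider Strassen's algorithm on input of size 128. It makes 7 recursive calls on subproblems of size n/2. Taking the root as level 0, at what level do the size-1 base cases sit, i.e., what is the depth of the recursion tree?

For divide and conquer with division factor 2:

Problem sizes at each level:
Level 0: 128
Level 1: 64
Level 2: 32
Level 3: 16
Level 4: 8
Level 5: 4
Level 6: 2
Level 7: 1

The root is level 0 and the size-1 base case is level 7 (the tree spans levels 0 through 7, i.e. 8 levels counting the root), so the depth is the number of divisions: log_2(128) = 7

The recursion tree depth is log_2(128) = 7. At each level, the problem size is divided by 2, so it takes 7 divisions to reduce to a base case of size 1. The algorithm makes 7 recursive calls at each level.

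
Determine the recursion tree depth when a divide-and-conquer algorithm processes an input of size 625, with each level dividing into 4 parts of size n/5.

For divide and conquer with division factor 5:

Problem sizes at each level:
Level 0: 625
Level 1: 125
Level 2: 25
Level 3: 5
Level 4: 1

The root is level 0 and the size-1 base case is level 4 (the tree spans levels 0 through 4, i.e. 5 levels counting the root), so the depth is the number of divisions: log_5(625) = 4

The recursion tree depth is log_5(625) = 4. At each level, the problem size is divided by 5, so it takes 4 divisions to reduce to a base case of size 1. The algorithm makes 4 recursive calls at each level.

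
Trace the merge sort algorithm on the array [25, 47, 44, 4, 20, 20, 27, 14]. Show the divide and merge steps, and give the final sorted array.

Merge sort trace:

Split: [25, 47, 44, 4, 20, 20, 27, 14] -> [25, 47, 44, 4] and [20, 20, 27, 14]
  Split: [25, 47, 44, 4] -> [25, 47] and [44, 4]
    Split: [25, 47] -> [25] and [47]
    Merge: [25] + [47] -> [25, 47]
    Split: [44, 4] -> [44] and [4]
    Merge: [44] + [4] -> [4, 44]
  Merge: [25, 47] + [4, 44] -> [4, 25, 44, 47]
  Split: [20, 20, 27, 14] -> [20, 20] and [27, 14]
    Split: [20, 20] -> [20] and [20]
    Merge: [20] + [20] -> [20, 20]
    Split: [27, 14] -> [27] and [14]
    Merge: [27] + [14] -> [14, 27]
  Merge: [20, 20] + [14, 27] -> [14, 20, 20, 27]
Merge: [4, 25, 44, 47] + [14, 20, 20, 27] -> [4, 14, 20, 20, 25, 27, 44, 47]

Final sorted array: [4, 14, 20, 20, 25, 27, 44, 47]

The merge sort proceeds by recursively splitting the array and merging sorted halves.
After all merges, the sorted array is [4, 14, 20, 20, 25, 27, 44, 47].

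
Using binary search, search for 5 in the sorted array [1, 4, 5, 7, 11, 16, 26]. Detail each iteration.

Binary search for 5 in [1, 4, 5, 7, 11, 16, 26]:

lo=0, hi=6, mid=3, arr[mid]=7 -> 7 > 5, search left half
lo=0, hi=2, mid=1, arr[mid]=4 -> 4 < 5, search right half
lo=2, hi=2, mid=2, arr[mid]=5 -> Found target at index 2!

Binary search finds 5 at index 2 after 3 comparisons. The search repeatedly halves the search space by comparing with the middle element.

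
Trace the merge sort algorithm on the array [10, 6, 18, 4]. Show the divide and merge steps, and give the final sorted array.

Merge sort trace:

Split: [10, 6, 18, 4] -> [10, 6] and [18, 4]
  Split: [10, 6] -> [10] and [6]
  Merge: [10] + [6] -> [6, 10]
  Split: [18, 4] -> [18] and [4]
  Merge: [18] + [4] -> [4, 18]
Merge: [6, 10] + [4, 18] -> [4, 6, 10, 18]

Final sorted array: [4, 6, 10, 18]

The merge sort proceeds by recursively splitting the array and merging sorted halves.
After all merges, the sorted array is [4, 6, 10, 18].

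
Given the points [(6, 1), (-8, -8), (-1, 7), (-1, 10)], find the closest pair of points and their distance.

Computing all pairwise distances among 4 points:

d((6, 1), (-8, -8)) = 16.6433
d((6, 1), (-1, 7)) = 9.2195
d((6, 1), (-1, 10)) = 11.4018
d((-8, -8), (-1, 7)) = 16.5529
d((-8, -8), (-1, 10)) = 19.3132
d((-1, 7), (-1, 10)) = 3.0 <-- minimum

Closest pair: (-1, 7) and (-1, 10) with distance 3.0

The closest pair is (-1, 7) and (-1, 10) with Euclidean distance 3.0. For 4 points, brute-force pairwise comparison is shown above. For large n, the divide-and-conquer algorithm (sort by x, recurse on halves, check the dividing strip) achieves O(n log n).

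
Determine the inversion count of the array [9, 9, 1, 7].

Finding inversions in [9, 9, 1, 7]:

(0, 2): arr[0]=9 > arr[2]=1
(0, 3): arr[0]=9 > arr[3]=7
(1, 2): arr[1]=9 > arr[2]=1
(1, 3): arr[1]=9 > arr[3]=7

Total inversions: 4

The array has 4 inversion(s): (0,2), (0,3), (1,2), (1,3). Each pair (i,j) satisfies i < j and arr[i] > arr[j].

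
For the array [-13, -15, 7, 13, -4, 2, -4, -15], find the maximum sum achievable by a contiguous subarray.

Using Kadane's algorithm on [-13, -15, 7, 13, -4, 2, -4, -15]:

Scanning through the array:
Position 1 (value -15): max_ending_here = -15, max_so_far = -13
Position 2 (value 7): max_ending_here = 7, max_so_far = 7
Position 3 (value 13): max_ending_here = 20, max_so_far = 20
Position 4 (value -4): max_ending_here = 16, max_so_far = 20
Position 5 (value 2): max_ending_here = 18, max_so_far = 20
Position 6 (value -4): max_ending_here = 14, max_so_far = 20
Position 7 (value -15): max_ending_here = -1, max_so_far = 20

Maximum subarray: [7, 13]
Maximum sum: 20

The maximum subarray is [7, 13] with sum 20. This subarray runs from index 2 to index 3.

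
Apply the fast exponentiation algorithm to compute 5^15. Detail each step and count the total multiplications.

Computing 5^15 by squaring (build up from 5^1; each line after the first costs one multiplication):

5^1 = 5
5^2 = (5^1)^2 = 5^2 = 25
5^3 = 5 * 5^2 = 5 * 25 = 125
5^6 = (5^3)^2 = 125^2 = 15625
5^7 = 5 * 5^6 = 5 * 15625 = 78125
5^14 = (5^7)^2 = 78125^2 = 6103515625
5^15 = 5 * 5^14 = 5 * 6103515625 = 30517578125

Result: 30517578125
Multiplications needed: 6 (6 lines after 5^1)

5^15 = 30517578125. Using exponentiation by squaring, this requires 6 multiplications. The key idea: if the exponent is even, square the half-power; if odd, multiply by the base once.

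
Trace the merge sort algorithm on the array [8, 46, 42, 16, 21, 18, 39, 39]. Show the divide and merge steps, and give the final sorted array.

Merge sort trace:

Split: [8, 46, 42, 16, 21, 18, 39, 39] -> [8, 46, 42, 16] and [21, 18, 39, 39]
  Split: [8, 46, 42, 16] -> [8, 46] and [42, 16]
    Split: [8, 46] -> [8] and [46]
    Merge: [8] + [46] -> [8, 46]
    Split: [42, 16] -> [42] and [16]
    Merge: [42] + [16] -> [16, 42]
  Merge: [8, 46] + [16, 42] -> [8, 16, 42, 46]
  Split: [21, 18, 39, 39] -> [21, 18] and [39, 39]
    Split: [21, 18] -> [21] and [18]
    Merge: [21] + [18] -> [18, 21]
    Split: [39, 39] -> [39] and [39]
    Merge: [39] + [39] -> [39, 39]
  Merge: [18, 21] + [39, 39] -> [18, 21, 39, 39]
Merge: [8, 16, 42, 46] + [18, 21, 39, 39] -> [8, 16, 18, 21, 39, 39, 42, 46]

Final sorted array: [8, 16, 18, 21, 39, 39, 42, 46]

The merge sort proceeds by recursively splitting the array and merging sorted halves.
After all merges, the sorted array is [8, 16, 18, 21, 39, 39, 42, 46].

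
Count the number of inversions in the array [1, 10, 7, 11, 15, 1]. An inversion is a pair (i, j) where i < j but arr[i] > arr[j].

Finding inversions in [1, 10, 7, 11, 15, 1]:

(1, 2): arr[1]=10 > arr[2]=7
(1, 5): arr[1]=10 > arr[5]=1
(2, 5): arr[2]=7 > arr[5]=1
(3, 5): arr[3]=11 > arr[5]=1
(4, 5): arr[4]=15 > arr[5]=1

Total inversions: 5

The array has 5 inversion(s): (1,2), (1,5), (2,5), (3,5), (4,5). Each pair (i,j) satisfies i < j and arr[i] > arr[j].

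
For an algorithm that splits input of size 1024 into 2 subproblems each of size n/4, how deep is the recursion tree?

For divide and conquer with division factor 4:

Problem sizes at each level:
Level 0: 1024
Level 1: 256
Level 2: 64
Level 3: 16
Level 4: 4
Level 5: 1

The root is level 0 and the size-1 base case is level 5 (the tree spans levels 0 through 5, i.e. 6 levels counting the root), so the depth is the number of divisions: log_4(1024) = 5

The recursion tree depth is log_4(1024) = 5. At each level, the problem size is divided by 4, so it takes 5 divisions to reduce to a base case of size 1. The algorithm makes 2 recursive calls at each level.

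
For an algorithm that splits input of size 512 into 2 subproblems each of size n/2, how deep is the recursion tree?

For divide and conquer with division factor 2:

Problem sizes at each level:
Level 0: 512
Level 1: 256
Level 2: 128
Level 3: 64
Level 4: 32
Level 5: 16
Level 6: 8
Level 7: 4
Level 8: 2
Level 9: 1

The root is level 0 and the size-1 base case is level 9 (the tree spans levels 0 through 9, i.e. 10 levels counting the root), so the depth is the number of divisions: log_2(512) = 9

The recursion tree depth is log_2(512) = 9. At each level, the problem size is divided by 2, so it takes 9 divisions to reduce to a base case of size 1. The algorithm makes 2 recursive calls at each level.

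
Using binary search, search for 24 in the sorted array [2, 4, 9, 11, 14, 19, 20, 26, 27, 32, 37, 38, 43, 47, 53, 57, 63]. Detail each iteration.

Binary search for 24 in [2, 4, 9, 11, 14, 19, 20, 26, 27, 32, 37, 38, 43, 47, 53, 57, 63]:

lo=0, hi=16, mid=8, arr[mid]=27 -> 27 > 24, search left half
lo=0, hi=7, mid=3, arr[mid]=11 -> 11 < 24, search right half
lo=4, hi=7, mid=5, arr[mid]=19 -> 19 < 24, search right half
lo=6, hi=7, mid=6, arr[mid]=20 -> 20 < 24, search right half
lo=7, hi=7, mid=7, arr[mid]=26 -> 26 > 24, search left half
lo=7 > hi=6, target 24 not found

Binary search determines that 24 is not in the array after 5 comparisons. The search space was exhausted without finding the target.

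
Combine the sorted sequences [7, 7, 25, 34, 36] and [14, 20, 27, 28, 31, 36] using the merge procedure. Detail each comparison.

Merging process:

Compare 7 vs 14: take 7 from left. Merged: [7]
Compare 7 vs 14: take 7 from left. Merged: [7, 7]
Compare 25 vs 14: take 14 from right. Merged: [7, 7, 14]
Compare 25 vs 20: take 20 from right. Merged: [7, 7, 14, 20]
Compare 25 vs 27: take 25 from left. Merged: [7, 7, 14, 20, 25]
Compare 34 vs 27: take 27 from right. Merged: [7, 7, 14, 20, 25, 27]
Compare 34 vs 28: take 28 from right. Merged: [7, 7, 14, 20, 25, 27, 28]
Compare 34 vs 31: take 31 from right. Merged: [7, 7, 14, 20, 25, 27, 28, 31]
Compare 34 vs 36: take 34 from left. Merged: [7, 7, 14, 20, 25, 27, 28, 31, 34]
Compare 36 vs 36: take 36 from left. Merged: [7, 7, 14, 20, 25, 27, 28, 31, 34, 36]
Append remaining from right: [36]. Merged: [7, 7, 14, 20, 25, 27, 28, 31, 34, 36, 36]

Final merged array: [7, 7, 14, 20, 25, 27, 28, 31, 34, 36, 36]
Total comparisons: 10

The merged array is [7, 7, 14, 20, 25, 27, 28, 31, 34, 36, 36], requiring 10 comparisons. The merge step runs in O(n) time where n is the total number of elements.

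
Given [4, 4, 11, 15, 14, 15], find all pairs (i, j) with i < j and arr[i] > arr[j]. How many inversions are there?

Finding inversions in [4, 4, 11, 15, 14, 15]:

(3, 4): arr[3]=15 > arr[4]=14

Total inversions: 1

The array has 1 inversion(s): (3,4). Each pair (i,j) satisfies i < j and arr[i] > arr[j].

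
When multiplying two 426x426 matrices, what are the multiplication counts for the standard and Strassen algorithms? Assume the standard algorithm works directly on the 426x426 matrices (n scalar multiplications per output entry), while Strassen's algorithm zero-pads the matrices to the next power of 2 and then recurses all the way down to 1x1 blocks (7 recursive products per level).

Matrix multiplication for 426x426 matrices:

Strassen's algorithm requires power-of-2 dimensions. Pad 426x426 to 512x512 (next power of 2).

Standard algorithm: 426^3 = 77308776 multiplications
Strassen's algorithm: 7^(log2(512)) = 7^9 = 40353607 multiplications
Savings: 77308776 - 40353607 = 36955169 multiplications

Standard: 77308776 multiplications (426^3). Strassen: 40353607 multiplications (7^9, after padding to 512x512). Strassen reduces 8 recursive multiplications to 7 at each level.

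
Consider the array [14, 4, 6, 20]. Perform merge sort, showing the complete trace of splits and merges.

Merge sort trace:

Split: [14, 4, 6, 20] -> [14, 4] and [6, 20]
  Split: [14, 4] -> [14] and [4]
  Merge: [14] + [4] -> [4, 14]
  Split: [6, 20] -> [6] and [20]
  Merge: [6] + [20] -> [6, 20]
Merge: [4, 14] + [6, 20] -> [4, 6, 14, 20]

Final sorted array: [4, 6, 14, 20]

The merge sort proceeds by recursively splitting the array and merging sorted halves.
After all merges, the sorted array is [4, 6, 14, 20].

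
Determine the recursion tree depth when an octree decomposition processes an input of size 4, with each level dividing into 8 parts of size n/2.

For divide and conquer with division factor 2:

Problem sizes at each level:
Level 0: 4
Level 1: 2
Level 2: 1

The root is level 0 and the size-1 base case is level 2 (the tree spans levels 0 through 2, i.e. 3 levels counting the root), so the depth is the number of divisions: log_2(4) = 2

The recursion tree depth is log_2(4) = 2. At each level, the problem size is divided by 2, so it takes 2 divisions to reduce to a base case of size 1. The algorithm makes 8 recursive calls at each level.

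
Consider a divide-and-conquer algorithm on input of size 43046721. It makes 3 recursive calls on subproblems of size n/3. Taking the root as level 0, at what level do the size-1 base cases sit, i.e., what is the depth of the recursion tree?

For divide and conquer with division factor 3:

Problem sizes at each level:
Level 0: 43046721
Level 1: 14348907
Level 2: 4782969
Level 3: 1594323
Level 4: 531441
Level 5: 177147
Level 6: 59049
Level 7: 19683
Level 8: 6561
Level 9: 2187
Level 10: 729
Level 11: 243
Level 12: 81
Level 13: 27
Level 14: 9
Level 15: 3
Level 16: 1

The root is level 0 and the size-1 base case is level 16 (the tree spans levels 0 through 16, i.e. 17 levels counting the root), so the depth is the number of divisions: log_3(43046721) = 16

The recursion tree depth is log_3(43046721) = 16. At each level, the problem size is divided by 3, so it takes 16 divisions to reduce to a base case of size 1. The algorithm makes 3 recursive calls at each level.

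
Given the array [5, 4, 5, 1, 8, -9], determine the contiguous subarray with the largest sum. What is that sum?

Using Kadane's algorithm on [5, 4, 5, 1, 8, -9]:

Scanning through the array:
Position 1 (value 4): max_ending_here = 9, max_so_far = 9
Position 2 (value 5): max_ending_here = 14, max_so_far = 14
Position 3 (value 1): max_ending_here = 15, max_so_far = 15
Position 4 (value 8): max_ending_here = 23, max_so_far = 23
Position 5 (value -9): max_ending_here = 14, max_so_far = 23

Maximum subarray: [5, 4, 5, 1, 8]
Maximum sum: 23

The maximum subarray is [5, 4, 5, 1, 8] with sum 23. This subarray runs from index 0 to index 4.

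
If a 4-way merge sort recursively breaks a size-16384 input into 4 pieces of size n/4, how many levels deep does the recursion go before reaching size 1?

For divide and conquer with division factor 4:

Problem sizes at each level:
Level 0: 16384
Level 1: 4096
Level 2: 1024
Level 3: 256
Level 4: 64
Level 5: 16
Level 6: 4
Level 7: 1

The root is level 0 and the size-1 base case is level 7 (the tree spans levels 0 through 7, i.e. 8 levels counting the root), so the depth is the number of divisions: log_4(16384) = 7

The recursion tree depth is log_4(16384) = 7. At each level, the problem size is divided by 4, so it takes 7 divisions to reduce to a base case of size 1. The algorithm makes 4 recursive calls at each level.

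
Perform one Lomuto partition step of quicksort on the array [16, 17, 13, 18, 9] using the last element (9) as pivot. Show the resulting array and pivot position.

Lomuto partition with pivot = 9:

Initial array: [16, 17, 13, 18, 9]

arr[0]=16 > 9: no swap
arr[1]=17 > 9: no swap
arr[2]=13 > 9: no swap
arr[3]=18 > 9: no swap

Place pivot at position 0: [9, 17, 13, 18, 16]
Pivot position: 0

After partitioning with pivot 9, the array becomes [9, 17, 13, 18, 16]. The pivot is placed at index 0. All elements to the left of the pivot are <= 9, and all elements to the right are > 9.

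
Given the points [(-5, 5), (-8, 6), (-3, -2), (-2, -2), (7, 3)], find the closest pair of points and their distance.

Computing all pairwise distances among 5 points:

d((-5, 5), (-8, 6)) = 3.1623
d((-5, 5), (-3, -2)) = 7.2801
d((-5, 5), (-2, -2)) = 7.6158
d((-5, 5), (7, 3)) = 12.1655
d((-8, 6), (-3, -2)) = 9.434
d((-8, 6), (-2, -2)) = 10.0
d((-8, 6), (7, 3)) = 15.2971
d((-3, -2), (-2, -2)) = 1.0 <-- minimum
d((-3, -2), (7, 3)) = 11.1803
d((-2, -2), (7, 3)) = 10.2956

Closest pair: (-3, -2) and (-2, -2) with distance 1.0

The closest pair is (-3, -2) and (-2, -2) with Euclidean distance 1.0. For 5 points, brute-force pairwise comparison is shown above. For large n, the divide-and-conquer algorithm (sort by x, recurse on halves, check the dividing strip) achieves O(n log n).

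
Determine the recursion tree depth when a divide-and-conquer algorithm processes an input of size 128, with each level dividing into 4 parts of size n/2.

For divide and conquer with division factor 2:

Problem sizes at each level:
Level 0: 128
Level 1: 64
Level 2: 32
Level 3: 16
Level 4: 8
Level 5: 4
Level 6: 2
Level 7: 1

The root is level 0 and the size-1 base case is level 7 (the tree spans levels 0 through 7, i.e. 8 levels counting the root), so the depth is the number of divisions: log_2(128) = 7

The recursion tree depth is log_2(128) = 7. At each level, the problem size is divided by 2, so it takes 7 divisions to reduce to a base case of size 1. The algorithm makes 4 recursive calls at each level.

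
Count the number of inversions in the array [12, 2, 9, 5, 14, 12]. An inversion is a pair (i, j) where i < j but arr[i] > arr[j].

Finding inversions in [12, 2, 9, 5, 14, 12]:

(0, 1): arr[0]=12 > arr[1]=2
(0, 2): arr[0]=12 > arr[2]=9
(0, 3): arr[0]=12 > arr[3]=5
(2, 3): arr[2]=9 > arr[3]=5
(4, 5): arr[4]=14 > arr[5]=12

Total inversions: 5

The array has 5 inversion(s): (0,1), (0,2), (0,3), (2,3), (4,5). Each pair (i,j) satisfies i < j and arr[i] > arr[j].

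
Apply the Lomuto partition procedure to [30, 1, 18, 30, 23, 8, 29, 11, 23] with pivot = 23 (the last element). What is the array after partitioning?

Lomuto partition with pivot = 23:

Initial array: [30, 1, 18, 30, 23, 8, 29, 11, 23]

arr[0]=30 > 23: no swap
arr[1]=1 <= 23: swap with position 0, array becomes [1, 30, 18, 30, 23, 8, 29, 11, 23]
arr[2]=18 <= 23: swap with position 1, array becomes [1, 18, 30, 30, 23, 8, 29, 11, 23]
arr[3]=30 > 23: no swap
arr[4]=23 <= 23: swap with position 2, array becomes [1, 18, 23, 30, 30, 8, 29, 11, 23]
arr[5]=8 <= 23: swap with position 3, array becomes [1, 18, 23, 8, 30, 30, 29, 11, 23]
arr[6]=29 > 23: no swap
arr[7]=11 <= 23: swap with position 4, array becomes [1, 18, 23, 8, 11, 30, 29, 30, 23]

Place pivot at position 5: [1, 18, 23, 8, 11, 23, 29, 30, 30]
Pivot position: 5

After partitioning with pivot 23, the array becomes [1, 18, 23, 8, 11, 23, 29, 30, 30]. The pivot is placed at index 5. All elements to the left of the pivot are <= 23, and all elements to the right are > 23.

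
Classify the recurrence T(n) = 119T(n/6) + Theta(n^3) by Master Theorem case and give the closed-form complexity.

Master Theorem for T(n) = 119T(n/6) + O(n^3):

a = 119, b = 6, c = 3
log_b(a) = log_6(119) = 2.6673

Case 3: c = 3 > log_6(119) = 2.6673
T(n) = O(n^3) = O(n^3)

For T(n) = 119T(n/6) + O(n^3): log_6(119) = 2.6673. This is Case 3 of the Master Theorem (c > log_b(a), work dominated by root), giving O(n^3).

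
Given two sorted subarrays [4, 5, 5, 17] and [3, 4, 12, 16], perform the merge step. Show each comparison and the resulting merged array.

Merging process:

Compare 4 vs 3: take 3 from right. Merged: [3]
Compare 4 vs 4: take 4 from left. Merged: [3, 4]
Compare 5 vs 4: take 4 from right. Merged: [3, 4, 4]
Compare 5 vs 12: take 5 from left. Merged: [3, 4, 4, 5]
Compare 5 vs 12: take 5 from left. Merged: [3, 4, 4, 5, 5]
Compare 17 vs 12: take 12 from right. Merged: [3, 4, 4, 5, 5, 12]
Compare 17 vs 16: take 16 from right. Merged: [3, 4, 4, 5, 5, 12, 16]
Append remaining from left: [17]. Merged: [3, 4, 4, 5, 5, 12, 16, 17]

Final merged array: [3, 4, 4, 5, 5, 12, 16, 17]
Total comparisons: 7

The merged array is [3, 4, 4, 5, 5, 12, 16, 17], requiring 7 comparisons. The merge step runs in O(n) time where n is the total number of elements.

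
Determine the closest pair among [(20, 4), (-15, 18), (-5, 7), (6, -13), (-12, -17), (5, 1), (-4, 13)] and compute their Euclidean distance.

Computing all pairwise distances among 7 points:

d((20, 4), (-15, 18)) = 37.6962
d((20, 4), (-5, 7)) = 25.1794
d((20, 4), (6, -13)) = 22.0227
d((20, 4), (-12, -17)) = 38.2753
d((20, 4), (5, 1)) = 15.2971
d((20, 4), (-4, 13)) = 25.632
d((-15, 18), (-5, 7)) = 14.8661
d((-15, 18), (6, -13)) = 37.4433
d((-15, 18), (-12, -17)) = 35.1283
d((-15, 18), (5, 1)) = 26.2488
d((-15, 18), (-4, 13)) = 12.083
d((-5, 7), (6, -13)) = 22.8254
d((-5, 7), (-12, -17)) = 25.0
d((-5, 7), (5, 1)) = 11.6619
d((-5, 7), (-4, 13)) = 6.0828 <-- minimum
d((6, -13), (-12, -17)) = 18.4391
d((6, -13), (5, 1)) = 14.0357
d((6, -13), (-4, 13)) = 27.8568
d((-12, -17), (5, 1)) = 24.7588
d((-12, -17), (-4, 13)) = 31.0483
d((5, 1), (-4, 13)) = 15.0

Closest pair: (-5, 7) and (-4, 13) with distance 6.0828

The closest pair is (-5, 7) and (-4, 13) with Euclidean distance 6.0828. For 7 points, brute-force pairwise comparison is shown above. For large n, the divide-and-conquer algorithm (sort by x, recurse on halves, check the dividing strip) achieves O(n log n).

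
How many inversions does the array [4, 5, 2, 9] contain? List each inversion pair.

Finding inversions in [4, 5, 2, 9]:

(0, 2): arr[0]=4 > arr[2]=2
(1, 2): arr[1]=5 > arr[2]=2

Total inversions: 2

The array has 2 inversion(s): (0,2), (1,2). Each pair (i,j) satisfies i < j and arr[i] > arr[j].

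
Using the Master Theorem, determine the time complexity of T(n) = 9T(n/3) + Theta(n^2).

Master Theorem for T(n) = 9T(n/3) + O(n^2):

a = 9, b = 3, c = 2
log_b(a) = log_3(9) = 2.0000

Case 2: c = 2 = log_3(9) = 2.0000
T(n) = O(n^2 log n) = O(n^2 log n)

For T(n) = 9T(n/3) + O(n^2): log_3(9) = 2.0000. This is Case 2 of the Master Theorem (c = log_b(a), equal work at all levels), giving O(n^2 log n).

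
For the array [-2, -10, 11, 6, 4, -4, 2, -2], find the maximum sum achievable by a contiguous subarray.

Using Kadane's algorithm on [-2, -10, 11, 6, 4, -4, 2, -2]:

Scanning through the array:
Position 1 (value -10): max_ending_here = -10, max_so_far = -2
Position 2 (value 11): max_ending_here = 11, max_so_far = 11
Position 3 (value 6): max_ending_here = 17, max_so_far = 17
Position 4 (value 4): max_ending_here = 21, max_so_far = 21
Position 5 (value -4): max_ending_here = 17, max_so_far = 21
Position 6 (value 2): max_ending_here = 19, max_so_far = 21
Position 7 (value -2): max_ending_here = 17, max_so_far = 21

Maximum subarray: [11, 6, 4]
Maximum sum: 21

The maximum subarray is [11, 6, 4] with sum 21. This subarray runs from index 2 to index 4.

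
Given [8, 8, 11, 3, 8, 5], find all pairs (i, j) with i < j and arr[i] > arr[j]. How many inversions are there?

Finding inversions in [8, 8, 11, 3, 8, 5]:

(0, 3): arr[0]=8 > arr[3]=3
(0, 5): arr[0]=8 > arr[5]=5
(1, 3): arr[1]=8 > arr[3]=3
(1, 5): arr[1]=8 > arr[5]=5
(2, 3): arr[2]=11 > arr[3]=3
(2, 4): arr[2]=11 > arr[4]=8
(2, 5): arr[2]=11 > arr[5]=5
(4, 5): arr[4]=8 > arr[5]=5

Total inversions: 8

The array has 8 inversion(s): (0,3), (0,5), (1,3), (1,5), (2,3), (2,4), (2,5), (4,5). Each pair (i,j) satisfies i < j and arr[i] > arr[j].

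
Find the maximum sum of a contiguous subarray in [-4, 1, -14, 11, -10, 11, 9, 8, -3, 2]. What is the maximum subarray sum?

Using Kadane's algorithm on [-4, 1, -14, 11, -10, 11, 9, 8, -3, 2]:

Scanning through the array:
Position 1 (value 1): max_ending_here = 1, max_so_far = 1
Position 2 (value -14): max_ending_here = -13, max_so_far = 1
Position 3 (value 11): max_ending_here = 11, max_so_far = 11
Position 4 (value -10): max_ending_here = 1, max_so_far = 11
Position 5 (value 11): max_ending_here = 12, max_so_far = 12
Position 6 (value 9): max_ending_here = 21, max_so_far = 21
Position 7 (value 8): max_ending_here = 29, max_so_far = 29
Position 8 (value -3): max_ending_here = 26, max_so_far = 29
Position 9 (value 2): max_ending_here = 28, max_so_far = 29

Maximum subarray: [11, -10, 11, 9, 8]
Maximum sum: 29

The maximum subarray is [11, -10, 11, 9, 8] with sum 29. This subarray runs from index 3 to index 7.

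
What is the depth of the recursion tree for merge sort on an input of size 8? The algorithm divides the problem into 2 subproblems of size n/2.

For divide and conquer with division factor 2:

Problem sizes at each level:
Level 0: 8
Level 1: 4
Level 2: 2
Level 3: 1

The root is level 0 and the size-1 base case is level 3 (the tree spans levels 0 through 3, i.e. 4 levels counting the root), so the depth is the number of divisions: log_2(8) = 3

The recursion tree depth is log_2(8) = 3. At each level, the problem size is divided by 2, so it takes 3 divisions to reduce to a base case of size 1. The algorithm makes 2 recursive calls at each level.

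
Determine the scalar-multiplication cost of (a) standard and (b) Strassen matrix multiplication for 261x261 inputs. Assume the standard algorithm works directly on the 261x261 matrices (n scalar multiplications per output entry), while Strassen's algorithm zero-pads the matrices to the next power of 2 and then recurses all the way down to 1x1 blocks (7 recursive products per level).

Matrix multiplication for 261x261 matrices:

Strassen's algorithm requires power-of-2 dimensions. Pad 261x261 to 512x512 (next power of 2).

Standard algorithm: 261^3 = 17779581 multiplications
Strassen's algorithm: 7^(log2(512)) = 7^9 = 40353607 multiplications
Difference: 17779581 - 40353607 = -22574026 (Strassen uses MORE here due to padding overhead — for small or just-over-power-of-2 n, padding can outweigh the per-level savings)

Standard: 17779581 multiplications (261^3). Strassen: 40353607 multiplications (7^9, after padding to 512x512). Strassen reduces 8 recursive multiplications to 7 at each level.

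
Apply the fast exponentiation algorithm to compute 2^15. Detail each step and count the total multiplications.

Computing 2^15 by squaring (build up from 2^1; each line after the first costs one multiplication):

2^1 = 2
2^2 = (2^1)^2 = 2^2 = 4
2^3 = 2 * 2^2 = 2 * 4 = 8
2^6 = (2^3)^2 = 8^2 = 64
2^7 = 2 * 2^6 = 2 * 64 = 128
2^14 = (2^7)^2 = 128^2 = 16384
2^15 = 2 * 2^14 = 2 * 16384 = 32768

Result: 32768
Multiplications needed: 6 (6 lines after 2^1)

2^15 = 32768. Using exponentiation by squaring, this requires 6 multiplications. The key idea: if the exponent is even, square the half-power; if odd, multiply by the base once.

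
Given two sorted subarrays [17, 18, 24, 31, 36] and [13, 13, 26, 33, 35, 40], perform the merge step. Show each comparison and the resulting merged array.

Merging process:

Compare 17 vs 13: take 13 from right. Merged: [13]
Compare 17 vs 13: take 13 from right. Merged: [13, 13]
Compare 17 vs 26: take 17 from left. Merged: [13, 13, 17]
Compare 18 vs 26: take 18 from left. Merged: [13, 13, 17, 18]
Compare 24 vs 26: take 24 from left. Merged: [13, 13, 17, 18, 24]
Compare 31 vs 26: take 26 from right. Merged: [13, 13, 17, 18, 24, 26]
Compare 31 vs 33: take 31 from left. Merged: [13, 13, 17, 18, 24, 26, 31]
Compare 36 vs 33: take 33 from right. Merged: [13, 13, 17, 18, 24, 26, 31, 33]
Compare 36 vs 35: take 35 from right. Merged: [13, 13, 17, 18, 24, 26, 31, 33, 35]
Compare 36 vs 40: take 36 from left. Merged: [13, 13, 17, 18, 24, 26, 31, 33, 35, 36]
Append remaining from right: [40]. Merged: [13, 13, 17, 18, 24, 26, 31, 33, 35, 36, 40]

Final merged array: [13, 13, 17, 18, 24, 26, 31, 33, 35, 36, 40]
Total comparisons: 10

The merged array is [13, 13, 17, 18, 24, 26, 31, 33, 35, 36, 40], requiring 10 comparisons. The merge step runs in O(n) time where n is the total number of elements.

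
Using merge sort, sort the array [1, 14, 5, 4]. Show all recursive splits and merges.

Merge sort trace:

Split: [1, 14, 5, 4] -> [1, 14] and [5, 4]
  Split: [1, 14] -> [1] and [14]
  Merge: [1] + [14] -> [1, 14]
  Split: [5, 4] -> [5] and [4]
  Merge: [5] + [4] -> [4, 5]
Merge: [1, 14] + [4, 5] -> [1, 4, 5, 14]

Final sorted array: [1, 4, 5, 14]

The merge sort proceeds by recursively splitting the array and merging sorted halves.
After all merges, the sorted array is [1, 4, 5, 14].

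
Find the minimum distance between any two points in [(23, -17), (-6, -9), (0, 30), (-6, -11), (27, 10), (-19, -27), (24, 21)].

Computing all pairwise distances among 7 points:

d((23, -17), (-6, -9)) = 30.0832
d((23, -17), (0, 30)) = 52.3259
d((23, -17), (-6, -11)) = 29.6142
d((23, -17), (27, 10)) = 27.2947
d((23, -17), (-19, -27)) = 43.1741
d((23, -17), (24, 21)) = 38.0132
d((-6, -9), (0, 30)) = 39.4588
d((-6, -9), (-6, -11)) = 2.0 <-- minimum
d((-6, -9), (27, 10)) = 38.0789
d((-6, -9), (-19, -27)) = 22.2036
d((-6, -9), (24, 21)) = 42.4264
d((0, 30), (-6, -11)) = 41.4367
d((0, 30), (27, 10)) = 33.6006
d((0, 30), (-19, -27)) = 60.0833
d((0, 30), (24, 21)) = 25.632
d((-6, -11), (27, 10)) = 39.1152
d((-6, -11), (-19, -27)) = 20.6155
d((-6, -11), (24, 21)) = 43.8634
d((27, 10), (-19, -27)) = 59.0339
d((27, 10), (24, 21)) = 11.4018
d((-19, -27), (24, 21)) = 64.4438

Closest pair: (-6, -9) and (-6, -11) with distance 2.0

The closest pair is (-6, -9) and (-6, -11) with Euclidean distance 2.0. For 7 points, brute-force pairwise comparison is shown above. For large n, the divide-and-conquer algorithm (sort by x, recurse on halves, check the dividing strip) achieves O(n log n).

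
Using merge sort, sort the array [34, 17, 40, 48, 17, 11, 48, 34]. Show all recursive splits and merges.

Merge sort trace:

Split: [34, 17, 40, 48, 17, 11, 48, 34] -> [34, 17, 40, 48] and [17, 11, 48, 34]
  Split: [34, 17, 40, 48] -> [34, 17] and [40, 48]
    Split: [34, 17] -> [34] and [17]
    Merge: [34] + [17] -> [17, 34]
    Split: [40, 48] -> [40] and [48]
    Merge: [40] + [48] -> [40, 48]
  Merge: [17, 34] + [40, 48] -> [17, 34, 40, 48]
  Split: [17, 11, 48, 34] -> [17, 11] and [48, 34]
    Split: [17, 11] -> [17] and [11]
    Merge: [17] + [11] -> [11, 17]
    Split: [48, 34] -> [48] and [34]
    Merge: [48] + [34] -> [34, 48]
  Merge: [11, 17] + [34, 48] -> [11, 17, 34, 48]
Merge: [17, 34, 40, 48] + [11, 17, 34, 48] -> [11, 17, 17, 34, 34, 40, 48, 48]

Final sorted array: [11, 17, 17, 34, 34, 40, 48, 48]

The merge sort proceeds by recursively splitting the array and merging sorted halves.
After all merges, the sorted array is [11, 17, 17, 34, 34, 40, 48, 48].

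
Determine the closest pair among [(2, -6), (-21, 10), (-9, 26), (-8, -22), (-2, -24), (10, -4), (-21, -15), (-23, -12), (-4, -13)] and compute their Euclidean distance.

Computing all pairwise distances among 9 points:

d((2, -6), (-21, 10)) = 28.0179
d((2, -6), (-9, 26)) = 33.8378
d((2, -6), (-8, -22)) = 18.868
d((2, -6), (-2, -24)) = 18.4391
d((2, -6), (10, -4)) = 8.2462
d((2, -6), (-21, -15)) = 24.6982
d((2, -6), (-23, -12)) = 25.7099
d((2, -6), (-4, -13)) = 9.2195
d((-21, 10), (-9, 26)) = 20.0
d((-21, 10), (-8, -22)) = 34.5398
d((-21, 10), (-2, -24)) = 38.9487
d((-21, 10), (10, -4)) = 34.0147
d((-21, 10), (-21, -15)) = 25.0
d((-21, 10), (-23, -12)) = 22.0907
d((-21, 10), (-4, -13)) = 28.6007
d((-9, 26), (-8, -22)) = 48.0104
d((-9, 26), (-2, -24)) = 50.4876
d((-9, 26), (10, -4)) = 35.5106
d((-9, 26), (-21, -15)) = 42.72
d((-9, 26), (-23, -12)) = 40.4969
d((-9, 26), (-4, -13)) = 39.3192
d((-8, -22), (-2, -24)) = 6.3246
d((-8, -22), (10, -4)) = 25.4558
d((-8, -22), (-21, -15)) = 14.7648
d((-8, -22), (-23, -12)) = 18.0278
d((-8, -22), (-4, -13)) = 9.8489
d((-2, -24), (10, -4)) = 23.3238
d((-2, -24), (-21, -15)) = 21.0238
d((-2, -24), (-23, -12)) = 24.1868
d((-2, -24), (-4, -13)) = 11.1803
d((10, -4), (-21, -15)) = 32.8938
d((10, -4), (-23, -12)) = 33.9559
d((10, -4), (-4, -13)) = 16.6433
d((-21, -15), (-23, -12)) = 3.6056 <-- minimum
d((-21, -15), (-4, -13)) = 17.1172
d((-23, -12), (-4, -13)) = 19.0263

Closest pair: (-21, -15) and (-23, -12) with distance 3.6056

The closest pair is (-21, -15) and (-23, -12) with Euclidean distance 3.6056. For 9 points, brute-force pairwise comparison is shown above. For large n, the divide-and-conquer algorithm (sort by x, recurse on halves, check the dividing strip) achieves O(n log n).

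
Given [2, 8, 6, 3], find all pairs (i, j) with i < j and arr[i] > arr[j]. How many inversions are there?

Finding inversions in [2, 8, 6, 3]:

(1, 2): arr[1]=8 > arr[2]=6
(1, 3): arr[1]=8 > arr[3]=3
(2, 3): arr[2]=6 > arr[3]=3

Total inversions: 3

The array has 3 inversion(s): (1,2), (1,3), (2,3). Each pair (i,j) satisfies i < j and arr[i] > arr[j].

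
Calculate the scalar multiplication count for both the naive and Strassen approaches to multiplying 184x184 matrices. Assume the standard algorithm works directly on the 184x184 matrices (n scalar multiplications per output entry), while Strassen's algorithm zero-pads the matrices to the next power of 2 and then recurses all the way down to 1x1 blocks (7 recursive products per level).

Matrix multiplication for 184x184 matrices:

Strassen's algorithm requires power-of-2 dimensions. Pad 184x184 to 256x256 (next power of 2).

Standard algorithm: 184^3 = 6229504 multiplications
Strassen's algorithm: 7^(log2(256)) = 7^8 = 5764801 multiplications
Savings: 6229504 - 5764801 = 464703 multiplications

Standard: 6229504 multiplications (184^3). Strassen: 5764801 multiplications (7^8, after padding to 256x256). Strassen reduces 8 recursive multiplications to 7 at each level.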